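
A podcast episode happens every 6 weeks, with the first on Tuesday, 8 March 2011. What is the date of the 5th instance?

The 5th occurrence is 4 intervals after the first: 4 × 42 = 168 days after 8 March 2011.
March has 31 days — 23 days to the end of March leaves 145.
April has 30 days (115 left).
May has 31 days (84 left).
June has 30 days (54 left).
July has 31 days (23 left).
23 days into August → 23 August 2011.

23 August 2011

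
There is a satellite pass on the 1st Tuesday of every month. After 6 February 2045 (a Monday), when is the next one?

7 February 2045

February 2045 starts on a Wednesday, so its 1st Tuesday is 7 February 2045 (6 days in).
7 February 2045 is after 6 February 2045, so that is the next one.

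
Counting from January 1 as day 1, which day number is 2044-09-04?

Days in months before September: 31 + 29 + 31 + 30 + 31 + 30 + 31 + 31 = 244.
Plus 4 days into September → day 248.

248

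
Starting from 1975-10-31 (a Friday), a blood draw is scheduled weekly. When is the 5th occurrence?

1975-11-28

The 5th occurrence is 4 intervals after the first: 4 × 7 = 28 days after 1975-10-31.
October has 31 days — 0 days to the end of October leaves 28.
28 days into November → 1975-11-28.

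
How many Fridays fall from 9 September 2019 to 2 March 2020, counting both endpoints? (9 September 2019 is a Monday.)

9 September 2019 is a Monday; the first Friday on or after it is 13 September 2019 (4 days later).
From 13 September 2019 to 2 March 2020: 17 + 31 + 30 + 31 + 31 + 29 + 2 = 171 days (rest of September, October, November, December, January, February, March).
171 ÷ 7 = 24 full weeks with remainder 3, so 24 more Fridays after the first → 25.

25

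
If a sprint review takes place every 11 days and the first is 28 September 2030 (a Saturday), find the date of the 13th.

The 13th occurrence is 12 intervals after the first: 12 × 11 = 132 days after 28 September 2030.
September has 30 days — 2 days to the end of September leaves 130.
October has 31 days (99 left).
November has 30 days (69 left).
December has 31 days (38 left).
January has 31 days (7 left).
7 days into February → 7 February 2031.

7 February 2031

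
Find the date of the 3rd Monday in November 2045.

The first Monday of November 2045 is November 6.
The 3rd Monday is 2 weeks later: 6 + 14 = 20.

2045-11-20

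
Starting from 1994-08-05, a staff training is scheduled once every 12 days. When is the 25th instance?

The 25th occurrence is 24 intervals after the first: 24 × 12 = 288 days after 1994-08-05.
August has 31 days — 26 days to the end of August leaves 262.
September has 30 days (232 left).
October has 31 days (201 left).
November has 30 days (171 left).
December has 31 days (140 left).
January has 31 days (109 left).
February has 28 days (81 left).
March has 31 days (50 left).
April has 30 days (20 left).
20 days into May → 1995-05-20.

1995-05-20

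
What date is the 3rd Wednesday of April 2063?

April 2063 begins on a Sunday, so the first Wednesday is April 4 (3 days later).
The 3rd Wednesday is 2 weeks later: 4 + 14 = 18.

18 April 2063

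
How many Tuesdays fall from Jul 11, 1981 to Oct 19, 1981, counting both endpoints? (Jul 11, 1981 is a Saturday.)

14

Jul 11, 1981 is a Saturday; the first Tuesday on or after it is Jul 14, 1981 (3 days later).
From Jul 14, 1981 to Oct 19, 1981: 17 + 31 + 30 + 19 = 97 days (rest of Jul, Aug, Sep, Oct).
97 ÷ 7 = 13 full weeks with remainder 6, so 13 more Tuesdays after the first → 14.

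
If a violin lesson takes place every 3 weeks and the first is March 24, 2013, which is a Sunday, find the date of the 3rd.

The 3rd occurrence is 2 intervals after the first: 2 × 21 = 42 days after March 24, 2013.
March has 31 days — 7 days to the end of March leaves 35.
April has 30 days (5 left).
5 days into May → May 5, 2013.

May 5, 2013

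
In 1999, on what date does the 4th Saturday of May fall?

May 22, 1999

May 1999 begins on a Saturday, so the first Saturday is May 1.
The 4th Saturday is 3 weeks later: 1 + 21 = 22.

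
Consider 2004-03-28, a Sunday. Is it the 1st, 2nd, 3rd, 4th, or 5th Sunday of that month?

Day 28 falls in week ⌈28/7⌉ of the month.
Days 1–7 hold the 1st Sunday, 8–14 the 2nd, 15–21 the 3rd, 22–28 the 4th, 29–31 the 5th.
28 is in the range for the 4th.

4th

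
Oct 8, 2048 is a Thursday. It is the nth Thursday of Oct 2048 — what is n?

Day 8 falls in week ⌈8/7⌉ of the month.
Days 1–7 hold the 1st Thursday, 8–14 the 2nd, 15–21 the 3rd, 22–28 the 4th, 29–31 the 5th.
8 is in the range for the 2nd.

2nd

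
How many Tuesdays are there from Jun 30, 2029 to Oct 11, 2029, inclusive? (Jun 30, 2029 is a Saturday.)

15

Jun 30, 2029 is a Saturday; the first Tuesday on or after it is Jul 3, 2029 (3 days later).
From Jul 3, 2029 to Oct 11, 2029: 28 + 31 + 30 + 11 = 100 days (rest of Jul, Aug, Sep, Oct).
100 ÷ 7 = 14 full weeks with remainder 2, so 14 more Tuesdays after the first → 15.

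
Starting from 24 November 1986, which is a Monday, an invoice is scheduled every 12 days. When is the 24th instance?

The 24th occurrence is 23 intervals after the first: 23 × 12 = 276 days after 24 November 1986.
November has 30 days — 6 days to the end of November leaves 270.
December has 31 days (239 left).
January has 31 days (208 left).
February has 28 days (180 left).
March has 31 days (149 left).
April has 30 days (119 left).
May has 31 days (88 left).
June has 30 days (58 left).
July has 31 days (27 left).
27 days into August → 27 August 1987.

27 August 1987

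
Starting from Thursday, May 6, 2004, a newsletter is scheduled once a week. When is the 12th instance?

July 22, 2004

The 12th occurrence is 11 intervals after the first: 11 × 7 = 77 days after May 6, 2004.
May has 31 days — 25 days to the end of May leaves 52.
June has 30 days (22 left).
22 days into July → July 22, 2004.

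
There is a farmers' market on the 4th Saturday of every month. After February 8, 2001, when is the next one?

February 24, 2001

February 2001 starts on a Thursday; its first Saturday is the 3rd, so the 4th Saturday is the 24th — February 24, 2001.
February 24, 2001 is after February 8, 2001, so that is the next one.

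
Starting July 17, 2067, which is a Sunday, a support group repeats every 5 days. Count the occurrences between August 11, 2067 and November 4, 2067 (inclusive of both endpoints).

Occurrences land 5·i days after July 17, 2067 for i = 0, 1, 2, …
August 11, 2067 is 25 days after the start; 25 ÷ 5 = 5 remainder 0. First occurrence in the window: #6 on August 11, 2067 (5×5 = 25 days in).
November 4, 2067 is 110 days after the start; 110 ÷ 5 = 22 remainder 0. Last occurrence in the window: #23 on November 4, 2067.
Occurrences #6 through #23: 18 in total.

18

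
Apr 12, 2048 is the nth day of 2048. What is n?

103

Days in months before Apr: 31 + 29 + 31 = 91.
Plus 12 days into Apr → day 103.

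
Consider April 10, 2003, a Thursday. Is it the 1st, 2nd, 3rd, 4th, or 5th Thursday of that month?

2nd

Day 10 falls in week ⌈10/7⌉ of the month.
Days 1–7 hold the 1st Thursday, 8–14 the 2nd, 15–21 the 3rd, 22–28 the 4th, 29–31 the 5th.
10 is in the range for the 2nd.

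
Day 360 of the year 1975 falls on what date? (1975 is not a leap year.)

December 26, 1975

January has 31 days (360 − 31 = 329 remain).
February has 28 days (329 − 28 = 301 remain).
March has 31 days (301 − 31 = 270 remain).
April has 30 days (270 − 30 = 240 remain).
May has 31 days (240 − 31 = 209 remain).
June has 30 days (209 − 30 = 179 remain).
July has 31 days (179 − 31 = 148 remain).
August has 31 days (148 − 31 = 117 remain).
September has 30 days (117 − 30 = 87 remain).
October has 31 days (87 − 31 = 56 remain).
November has 30 days (56 − 30 = 26 remain).
26 into December → December 26.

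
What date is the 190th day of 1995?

Jan has 31 days (190 − 31 = 159 remain).
Feb has 28 days (159 − 28 = 131 remain).
Mar has 31 days (131 − 31 = 100 remain).
Apr has 30 days (100 − 30 = 70 remain).
May has 31 days (70 − 31 = 39 remain).
Jun has 30 days (39 − 30 = 9 remain).
9 into Jul → Jul 9.

Jul 9, 1995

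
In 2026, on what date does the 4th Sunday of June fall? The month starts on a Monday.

June 2026 begins on a Monday, so the first Sunday is June 7 (6 days later).
The 4th Sunday is 3 weeks later: 7 + 21 = 28.

2026-06-28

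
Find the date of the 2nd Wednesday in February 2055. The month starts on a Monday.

10 February 2055

February 2055 begins on a Monday, so the first Wednesday is February 3 (2 days later).
The 2nd Wednesday is 1 weeks later: 3 + 7 = 10.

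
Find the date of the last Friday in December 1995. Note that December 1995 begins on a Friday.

1995-12-29

December 1995 begins on a Friday, so the first Friday is December 1.
December 1995 has 31 days. Adding weeks: 1, 8, 15, 22, 29 — the last one ≤ 31 is the 29th.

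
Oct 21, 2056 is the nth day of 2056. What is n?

295

Days in months before Oct: 31 + 29 + 31 + 30 + 31 + 30 + 31 + 31 + 30 = 274.
Plus 21 days into Oct → day 295.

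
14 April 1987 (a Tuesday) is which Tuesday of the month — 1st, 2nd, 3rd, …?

Day 14 falls in week ⌈14/7⌉ of the month.
Days 1–7 hold the 1st Tuesday, 8–14 the 2nd, 15–21 the 3rd, 22–28 the 4th, 29–31 the 5th.
14 is in the range for the 2nd.

2nd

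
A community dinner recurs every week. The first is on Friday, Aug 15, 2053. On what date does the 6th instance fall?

The 6th occurrence is 5 intervals after the first: 5 × 7 = 35 days after Aug 15, 2053.
Aug has 31 days — 16 days to the end of Aug leaves 19.
19 days into Sep → Sep 19, 2053.

Sep 19, 2053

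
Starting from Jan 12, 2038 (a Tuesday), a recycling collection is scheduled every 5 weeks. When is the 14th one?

Apr 12, 2039

The 14th occurrence is 13 intervals after the first: 13 × 35 = 455 days after Jan 12, 2038.
Jan has 31 days — 19 days to the end of Jan leaves 436.
From end of Jan to end of 2038 is 334 days (102 left).
Jan has 31 days (71 left).
Feb has 28 days (43 left).
Mar has 31 days (12 left).
12 days into Apr → Apr 12, 2039.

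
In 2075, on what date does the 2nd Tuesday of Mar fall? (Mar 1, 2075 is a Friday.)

Mar 12, 2075

Mar 2075 begins on a Friday, so the first Tuesday is Mar 5 (4 days later).
The 2nd Tuesday is 1 weeks later: 5 + 7 = 12.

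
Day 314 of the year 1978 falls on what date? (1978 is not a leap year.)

January has 31 days (314 − 31 = 283 remain).
February has 28 days (283 − 28 = 255 remain).
March has 31 days (255 − 31 = 224 remain).
April has 30 days (224 − 30 = 194 remain).
May has 31 days (194 − 31 = 163 remain).
June has 30 days (163 − 30 = 133 remain).
July has 31 days (133 − 31 = 102 remain).
August has 31 days (102 − 31 = 71 remain).
September has 30 days (71 − 30 = 41 remain).
October has 31 days (41 − 31 = 10 remain).
10 into November → November 10.

10 November 1978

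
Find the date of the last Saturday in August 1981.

August 29, 1981

The first Saturday of August 1981 is August 1.
August 1981 has 31 days. Adding weeks: 1, 8, 15, 22, 29 — the last one ≤ 31 is the 29th.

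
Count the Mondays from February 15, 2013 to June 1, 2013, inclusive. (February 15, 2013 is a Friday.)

15

February 15, 2013 is a Friday; the first Monday on or after it is February 18, 2013 (3 days later).
From February 18, 2013 to June 1, 2013: 10 + 31 + 30 + 31 + 1 = 103 days (rest of February, March, April, May, June).
103 ÷ 7 = 14 full weeks with remainder 5, so 14 more Mondays after the first → 15.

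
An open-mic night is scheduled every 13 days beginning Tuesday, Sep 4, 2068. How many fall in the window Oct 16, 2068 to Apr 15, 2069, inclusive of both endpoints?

Occurrences land 13·i days after Sep 4, 2068 for i = 0, 1, 2, …
Oct 16, 2068 is 42 days after the start; 42 ÷ 13 = 3 remainder 3; since the remainder is 3, round up to i = 4. First occurrence in the window: #5 on Oct 26, 2068 (4×13 = 52 days in).
Apr 15, 2069 is 223 days after the start; 223 ÷ 13 = 17 remainder 2. Last occurrence in the window: #18 on Apr 13, 2069.
Occurrences #5 through #18: 14 in total.

14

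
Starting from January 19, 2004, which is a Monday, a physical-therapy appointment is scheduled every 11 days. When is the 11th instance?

The 11th occurrence is 10 intervals after the first: 10 × 11 = 110 days after January 19, 2004.
January has 31 days — 12 days to the end of January leaves 98.
February has 29 days (69 left).
March has 31 days (38 left).
April has 30 days (8 left).
8 days into May → May 8, 2004.

May 8, 2004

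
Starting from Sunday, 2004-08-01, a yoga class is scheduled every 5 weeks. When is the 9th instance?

The 9th occurrence is 8 intervals after the first: 8 × 35 = 280 days after 2004-08-01.
August has 31 days — 30 days to the end of August leaves 250.
September has 30 days (220 left).
October has 31 days (189 left).
November has 30 days (159 left).
December has 31 days (128 left).
January has 31 days (97 left).
February has 28 days (69 left).
March has 31 days (38 left).
April has 30 days (8 left).
8 days into May → 2005-05-08.

2005-05-08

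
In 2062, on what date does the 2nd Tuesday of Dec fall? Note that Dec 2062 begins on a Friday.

Dec 2062 begins on a Friday, so the first Tuesday is Dec 5 (4 days later).
The 2nd Tuesday is 1 weeks later: 5 + 7 = 12.

Dec 12, 2062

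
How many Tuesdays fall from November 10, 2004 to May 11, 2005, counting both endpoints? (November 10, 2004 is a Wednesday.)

November 10, 2004 is a Wednesday; the first Tuesday on or after it is November 16, 2004 (6 days later).
From November 16, 2004 to May 11, 2005: 14 + 31 + 31 + 28 + 31 + 30 + 11 = 176 days (rest of November, December, January, February, March, April, May).
176 ÷ 7 = 25 full weeks with remainder 1, so 25 more Tuesdays after the first → 26.

26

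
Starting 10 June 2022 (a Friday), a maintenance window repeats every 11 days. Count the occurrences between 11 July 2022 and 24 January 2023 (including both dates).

18

Occurrences land 11·i days after 10 June 2022 for i = 0, 1, 2, …
11 July 2022 is 31 days after the start; 31 ÷ 11 = 2 remainder 9; since the remainder is 9, round up to i = 3. First occurrence in the window: #4 on 13 July 2022 (3×11 = 33 days in).
24 January 2023 is 228 days after the start; 228 ÷ 11 = 20 remainder 8. Last occurrence in the window: #21 on 16 January 2023.
Occurrences #4 through #21: 18 in total.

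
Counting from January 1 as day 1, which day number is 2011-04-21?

Days in months before April: 31 + 28 + 31 = 90.
Plus 21 days into April → day 111.

111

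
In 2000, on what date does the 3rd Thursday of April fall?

April 20, 2000

The first Thursday of April 2000 is April 6.
The 3rd Thursday is 2 weeks later: 6 + 14 = 20.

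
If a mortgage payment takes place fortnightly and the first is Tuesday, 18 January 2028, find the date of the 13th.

The 13th occurrence is 12 intervals after the first: 12 × 14 = 168 days after 18 January 2028.
January has 31 days — 13 days to the end of January leaves 155.
February has 29 days (126 left).
March has 31 days (95 left).
April has 30 days (65 left).
May has 31 days (34 left).
June has 30 days (4 left).
4 days into July → 4 July 2028.

4 July 2028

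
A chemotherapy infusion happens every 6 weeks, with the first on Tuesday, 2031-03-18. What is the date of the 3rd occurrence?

2031-06-10

The 3rd occurrence is 2 intervals after the first: 2 × 42 = 84 days after 2031-03-18.
March has 31 days — 13 days to the end of March leaves 71.
April has 30 days (41 left).
May has 31 days (10 left).
10 days into June → 2031-06-10.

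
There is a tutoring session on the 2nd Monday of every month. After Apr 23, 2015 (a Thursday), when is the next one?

May 11, 2015

Apr 2015 starts on a Wednesday; its first Monday is the 6th, so the 2nd Monday is the 13th — Apr 13, 2015.
That is not after Apr 23, 2015, so look at May 2015.
May 2015 starts on a Friday; its first Monday is the 4th, so the 2nd Monday is the 11th — May 11, 2015.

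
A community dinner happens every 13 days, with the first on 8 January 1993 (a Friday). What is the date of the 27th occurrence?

12 December 1993

The 27th occurrence is 26 intervals after the first: 26 × 13 = 338 days after 8 January 1993.
January has 31 days — 23 days to the end of January leaves 315.
February has 28 days (287 left).
March has 31 days (256 left).
April has 30 days (226 left).
May has 31 days (195 left).
June has 30 days (165 left).
July has 31 days (134 left).
August has 31 days (103 left).
September has 30 days (73 left).
October has 31 days (42 left).
November has 30 days (12 left).
12 days into December → 12 December 1993.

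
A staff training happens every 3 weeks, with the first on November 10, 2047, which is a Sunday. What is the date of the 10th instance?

The 10th occurrence is 9 intervals after the first: 9 × 21 = 189 days after November 10, 2047.
November has 30 days — 20 days to the end of November leaves 169.
December has 31 days (138 left).
January has 31 days (107 left).
February has 29 days (78 left).
March has 31 days (47 left).
April has 30 days (17 left).
17 days into May → May 17, 2048.

May 17, 2048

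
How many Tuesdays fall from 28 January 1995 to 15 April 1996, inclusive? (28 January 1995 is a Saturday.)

63

28 January 1995 is a Saturday; the first Tuesday on or after it is 31 January 1995 (3 days later).
From 31 January 1995 to 15 April 1996: 334 + 106 = 440 days (rest of 1995, to 15 April 1996 in 1996).
440 ÷ 7 = 62 full weeks with remainder 6, so 62 more Tuesdays after the first → 63.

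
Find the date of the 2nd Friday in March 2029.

March 9, 2029

The first Friday of March 2029 is March 2.
The 2nd Friday is 1 weeks later: 2 + 7 = 9.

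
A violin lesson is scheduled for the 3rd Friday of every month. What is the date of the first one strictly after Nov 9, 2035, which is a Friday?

Nov 2035 starts on a Thursday; its first Friday is the 2nd, so the 3rd Friday is the 16th — Nov 16, 2035.
Nov 16, 2035 is after Nov 9, 2035, so that is the next one.

Nov 16, 2035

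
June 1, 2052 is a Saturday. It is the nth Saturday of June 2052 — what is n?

Day 1 falls in week ⌈1/7⌉ of the month.
Days 1–7 hold the 1st Saturday, 8–14 the 2nd, 15–21 the 3rd, 22–28 the 4th, 29–31 the 5th.
1 is in the range for the 1st.

1st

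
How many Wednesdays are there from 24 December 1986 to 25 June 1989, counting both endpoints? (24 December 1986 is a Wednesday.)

131

24 December 1986 is a Wednesday; the first Wednesday on or after it is 24 December 1986.
From 24 December 1986 to 25 June 1989: 7 + 365 + 366 + 176 = 914 days (rest of 1986, 1987, 1988, to 25 June 1989 in 1989).
914 ÷ 7 = 130 full weeks with remainder 4, so 130 more Wednesdays after the first → 131.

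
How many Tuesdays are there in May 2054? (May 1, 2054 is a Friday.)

4

May 1, 2054 is a Friday; the first Tuesday on or after it is May 5, 2054 (4 days later).
From May 5, 2054 to May 31, 2054 is 31 − 5 = 26 days.
26 ÷ 7 = 3 full weeks with remainder 5, so 3 more Tuesdays after the first → 4.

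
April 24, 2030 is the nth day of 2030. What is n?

Days in months before April: 31 + 28 + 31 = 90.
Plus 24 days into April → day 114.

114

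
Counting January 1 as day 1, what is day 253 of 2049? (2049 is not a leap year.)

January has 31 days (253 − 31 = 222 remain).
February has 28 days (222 − 28 = 194 remain).
March has 31 days (194 − 31 = 163 remain).
April has 30 days (163 − 30 = 133 remain).
May has 31 days (133 − 31 = 102 remain).
June has 30 days (102 − 30 = 72 remain).
July has 31 days (72 − 31 = 41 remain).
August has 31 days (41 − 31 = 10 remain).
10 into September → September 10.

2049-09-10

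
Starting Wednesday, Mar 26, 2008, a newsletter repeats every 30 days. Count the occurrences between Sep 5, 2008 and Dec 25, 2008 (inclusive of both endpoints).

Occurrences land 30·i days after Mar 26, 2008 for i = 0, 1, 2, …
Sep 5, 2008 is 163 days after the start; 163 ÷ 30 = 5 remainder 13; since the remainder is 13, round up to i = 6. First occurrence in the window: #7 on Sep 22, 2008 (6×30 = 180 days in).
Dec 25, 2008 is 274 days after the start; 274 ÷ 30 = 9 remainder 4. Last occurrence in the window: #10 on Dec 21, 2008.
Occurrences #7 through #10: 4 in total.

4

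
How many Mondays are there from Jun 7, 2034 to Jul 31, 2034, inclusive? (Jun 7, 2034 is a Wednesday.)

Jun 7, 2034 is a Wednesday; the first Monday on or after it is Jun 12, 2034 (5 days later).
From Jun 12, 2034 to Jul 31, 2034: 18 + 31 = 49 days (rest of Jun, Jul).
49 ÷ 7 = 7 full weeks with remainder 0, so 7 more Mondays after the first → 8.

8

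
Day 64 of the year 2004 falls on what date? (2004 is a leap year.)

Mar 4, 2004

Jan has 31 days (64 − 31 = 33 remain).
Feb has 29 days (33 − 29 = 4 remain).
4 into Mar → Mar 4.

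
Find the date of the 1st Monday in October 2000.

2 October 2000

The first Monday of October 2000 is October 2.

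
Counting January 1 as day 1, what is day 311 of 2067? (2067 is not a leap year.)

Jan has 31 days (311 − 31 = 280 remain).
Feb has 28 days (280 − 28 = 252 remain).
Mar has 31 days (252 − 31 = 221 remain).
Apr has 30 days (221 − 30 = 191 remain).
May has 31 days (191 − 31 = 160 remain).
Jun has 30 days (160 − 30 = 130 remain).
Jul has 31 days (130 − 31 = 99 remain).
Aug has 31 days (99 − 31 = 68 remain).
Sep has 30 days (68 − 30 = 38 remain).
Oct has 31 days (38 − 31 = 7 remain).
7 into Nov → Nov 7.

Nov 7, 2067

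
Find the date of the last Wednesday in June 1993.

1993-06-30

June 1993 begins on a Tuesday, so the first Wednesday is June 2 (1 day later).
June 1993 has 30 days. Adding weeks: 2, 9, 16, 23, 30 — the last one ≤ 30 is the 30th.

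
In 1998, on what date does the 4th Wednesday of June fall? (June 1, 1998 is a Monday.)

24 June 1998

June 1998 begins on a Monday, so the first Wednesday is June 3 (2 days later).
The 4th Wednesday is 3 weeks later: 3 + 21 = 24.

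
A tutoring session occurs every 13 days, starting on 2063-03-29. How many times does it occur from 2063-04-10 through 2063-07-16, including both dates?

Occurrences land 13·i days after 2063-03-29 for i = 0, 1, 2, …
2063-04-10 is 12 days after the start; 12 ÷ 13 = 0 remainder 12; since the remainder is 12, round up to i = 1. First occurrence in the window: #2 on 2063-04-11 (1×13 = 13 days in).
2063-07-16 is 109 days after the start; 109 ÷ 13 = 8 remainder 5. Last occurrence in the window: #9 on 2063-07-11.
Occurrences #2 through #9: 8 in total.

8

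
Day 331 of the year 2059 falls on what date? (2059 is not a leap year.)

November 27, 2059

January has 31 days (331 − 31 = 300 remain).
February has 28 days (300 − 28 = 272 remain).
March has 31 days (272 − 31 = 241 remain).
April has 30 days (241 − 30 = 211 remain).
May has 31 days (211 − 31 = 180 remain).
June has 30 days (180 − 30 = 150 remain).
July has 31 days (150 − 31 = 119 remain).
August has 31 days (119 − 31 = 88 remain).
September has 30 days (88 − 30 = 58 remain).
October has 31 days (58 − 31 = 27 remain).
27 into November → November 27.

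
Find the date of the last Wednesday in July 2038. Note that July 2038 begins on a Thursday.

28 July 2038

July 2038 begins on a Thursday, so the first Wednesday is July 7 (6 days later).
July 2038 has 31 days. Adding weeks: 7, 14, 21, 28 — the last one ≤ 31 is the 28th.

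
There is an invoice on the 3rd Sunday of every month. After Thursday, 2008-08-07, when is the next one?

August 2008 starts on a Friday; its first Sunday is the 3rd, so the 3rd Sunday is the 17th — 2008-08-17.
2008-08-17 is after 2008-08-07, so that is the next one.

2008-08-17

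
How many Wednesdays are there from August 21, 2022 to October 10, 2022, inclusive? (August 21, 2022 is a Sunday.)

7

August 21, 2022 is a Sunday; the first Wednesday on or after it is August 24, 2022 (3 days later).
From August 24, 2022 to October 10, 2022: 7 + 30 + 10 = 47 days (rest of August, September, October).
47 ÷ 7 = 6 full weeks with remainder 5, so 6 more Wednesdays after the first → 7.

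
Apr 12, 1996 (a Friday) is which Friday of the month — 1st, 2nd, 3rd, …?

2nd

Day 12 falls in week ⌈12/7⌉ of the month.
Days 1–7 hold the 1st Friday, 8–14 the 2nd, 15–21 the 3rd, 22–28 the 4th, 29–31 the 5th.
12 is in the range for the 2nd.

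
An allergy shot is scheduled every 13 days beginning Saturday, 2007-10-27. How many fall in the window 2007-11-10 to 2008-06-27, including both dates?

Occurrences land 13·i days after 2007-10-27 for i = 0, 1, 2, …
2007-11-10 is 14 days after the start; 14 ÷ 13 = 1 remainder 1; since the remainder is 1, round up to i = 2. First occurrence in the window: #3 on 2007-11-22 (2×13 = 26 days in).
2008-06-27 is 244 days after the start; 244 ÷ 13 = 18 remainder 10. Last occurrence in the window: #19 on 2008-06-17.
Occurrences #3 through #19: 17 in total.

17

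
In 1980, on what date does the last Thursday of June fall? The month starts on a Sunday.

June 1980 begins on a Sunday, so the first Thursday is June 5 (4 days later).
June 1980 has 30 days. Adding weeks: 5, 12, 19, 26 — the last one ≤ 30 is the 26th.

June 26, 1980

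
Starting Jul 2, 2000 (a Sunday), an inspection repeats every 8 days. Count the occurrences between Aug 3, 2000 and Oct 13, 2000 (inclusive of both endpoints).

9

Occurrences land 8·i days after Jul 2, 2000 for i = 0, 1, 2, …
Aug 3, 2000 is 32 days after the start; 32 ÷ 8 = 4 remainder 0. First occurrence in the window: #5 on Aug 3, 2000 (4×8 = 32 days in).
Oct 13, 2000 is 103 days after the start; 103 ÷ 8 = 12 remainder 7. Last occurrence in the window: #13 on Oct 6, 2000.
Occurrences #5 through #13: 9 in total.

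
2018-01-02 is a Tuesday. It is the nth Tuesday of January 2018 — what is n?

Day 2 falls in week ⌈2/7⌉ of the month.
Days 1–7 hold the 1st Tuesday, 8–14 the 2nd, 15–21 the 3rd, 22–28 the 4th, 29–31 the 5th.
2 is in the range for the 1st.

1st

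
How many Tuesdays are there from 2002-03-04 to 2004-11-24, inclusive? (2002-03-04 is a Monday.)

143

2002-03-04 is a Monday; the first Tuesday on or after it is 2002-03-05 (1 day later).
From 2002-03-05 to 2004-11-24: 301 + 365 + 329 = 995 days (rest of 2002, 2003, to 2004-11-24 in 2004).
995 ÷ 7 = 142 full weeks with remainder 1, so 142 more Tuesdays after the first → 143.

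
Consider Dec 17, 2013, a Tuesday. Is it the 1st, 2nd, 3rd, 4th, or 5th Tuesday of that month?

Day 17 falls in week ⌈17/7⌉ of the month.
Days 1–7 hold the 1st Tuesday, 8–14 the 2nd, 15–21 the 3rd, 22–28 the 4th, 29–31 the 5th.
17 is in the range for the 3rd.

3rd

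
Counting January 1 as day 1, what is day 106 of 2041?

Jan has 31 days (106 − 31 = 75 remain).
Feb has 28 days (75 − 28 = 47 remain).
Mar has 31 days (47 − 31 = 16 remain).
16 into Apr → Apr 16.

Apr 16, 2041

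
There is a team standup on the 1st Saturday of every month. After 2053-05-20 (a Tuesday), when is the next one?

2053-06-07

May 2053 starts on a Thursday, so its 1st Saturday is 2053-05-03 (2 days in).
That is not after 2053-05-20, so look at June 2053.
June 2053 starts on a Sunday, so its 1st Saturday is 2053-06-07 (6 days in).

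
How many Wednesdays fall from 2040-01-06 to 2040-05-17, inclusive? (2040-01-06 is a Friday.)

2040-01-06 is a Friday; the first Wednesday on or after it is 2040-01-11 (5 days later).
From 2040-01-11 to 2040-05-17: 20 + 29 + 31 + 30 + 17 = 127 days (rest of January, February, March, April, May).
127 ÷ 7 = 18 full weeks with remainder 1, so 18 more Wednesdays after the first → 19.

19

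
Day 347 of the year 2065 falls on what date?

December 13, 2065

January has 31 days (347 − 31 = 316 remain).
February has 28 days (316 − 28 = 288 remain).
March has 31 days (288 − 31 = 257 remain).
April has 30 days (257 − 30 = 227 remain).
May has 31 days (227 − 31 = 196 remain).
June has 30 days (196 − 30 = 166 remain).
July has 31 days (166 − 31 = 135 remain).
August has 31 days (135 − 31 = 104 remain).
September has 30 days (104 − 30 = 74 remain).
October has 31 days (74 − 31 = 43 remain).
November has 30 days (43 − 30 = 13 remain).
13 into December → December 13.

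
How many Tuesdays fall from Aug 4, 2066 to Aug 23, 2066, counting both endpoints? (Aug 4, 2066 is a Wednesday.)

2

Aug 4, 2066 is a Wednesday; the first Tuesday on or after it is Aug 10, 2066 (6 days later).
From Aug 10, 2066 to Aug 23, 2066 is 23 − 10 = 13 days.
13 ÷ 7 = 1 full weeks with remainder 6, so 1 more Tuesdays after the first → 2.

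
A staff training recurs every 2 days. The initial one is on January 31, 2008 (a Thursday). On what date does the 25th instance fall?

March 19, 2008

The 25th occurrence is 24 intervals after the first: 24 × 2 = 48 days after January 31, 2008.
January has 31 days — 0 days to the end of January leaves 48.
February has 29 days (19 left).
19 days into March → March 19, 2008.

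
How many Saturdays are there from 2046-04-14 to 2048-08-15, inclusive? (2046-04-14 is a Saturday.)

123

2046-04-14 is a Saturday; the first Saturday on or after it is 2046-04-14.
From 2046-04-14 to 2048-08-15: 261 + 365 + 228 = 854 days (rest of 2046, 2047, to 2048-08-15 in 2048).
854 ÷ 7 = 122 full weeks with remainder 0, so 122 more Saturdays after the first → 123.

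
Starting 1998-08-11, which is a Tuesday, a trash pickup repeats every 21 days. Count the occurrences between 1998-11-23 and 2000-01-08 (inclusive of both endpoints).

Occurrences land 21·i days after 1998-08-11 for i = 0, 1, 2, …
1998-11-23 is 104 days after the start; 104 ÷ 21 = 4 remainder 20; since the remainder is 20, round up to i = 5. First occurrence in the window: #6 on 1998-11-24 (5×21 = 105 days in).
2000-01-08 is 515 days after the start; 515 ÷ 21 = 24 remainder 11. Last occurrence in the window: #25 on 1999-12-28.
Occurrences #6 through #25: 20 in total.

20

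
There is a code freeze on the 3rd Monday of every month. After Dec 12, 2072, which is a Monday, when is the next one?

Dec 19, 2072

Dec 2072 starts on a Thursday; its first Monday is the 5th, so the 3rd Monday is the 19th — Dec 19, 2072.
Dec 19, 2072 is after Dec 12, 2072, so that is the next one.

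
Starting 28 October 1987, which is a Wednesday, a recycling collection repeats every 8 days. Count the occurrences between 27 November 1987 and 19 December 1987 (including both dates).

3

Occurrences land 8·i days after 28 October 1987 for i = 0, 1, 2, …
27 November 1987 is 30 days after the start; 30 ÷ 8 = 3 remainder 6; since the remainder is 6, round up to i = 4. First occurrence in the window: #5 on 29 November 1987 (4×8 = 32 days in).
19 December 1987 is 52 days after the start; 52 ÷ 8 = 6 remainder 4. Last occurrence in the window: #7 on 15 December 1987.
Occurrences #5 through #7: 3 in total.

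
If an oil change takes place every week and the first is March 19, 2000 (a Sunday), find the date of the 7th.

April 30, 2000

The 7th occurrence is 6 intervals after the first: 6 × 7 = 42 days after March 19, 2000.
March has 31 days — 12 days to the end of March leaves 30.
30 days into April → April 30, 2000.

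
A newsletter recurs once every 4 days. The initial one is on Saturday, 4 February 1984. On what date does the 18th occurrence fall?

The 18th occurrence is 17 intervals after the first: 17 × 4 = 68 days after 4 February 1984.
February has 29 days — 25 days to the end of February leaves 43.
March has 31 days (12 left).
12 days into April → 12 April 1984.

12 April 1984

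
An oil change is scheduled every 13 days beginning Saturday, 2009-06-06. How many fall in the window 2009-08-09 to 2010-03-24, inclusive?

Occurrences land 13·i days after 2009-06-06 for i = 0, 1, 2, …
2009-08-09 is 64 days after the start; 64 ÷ 13 = 4 remainder 12; since the remainder is 12, round up to i = 5. First occurrence in the window: #6 on 2009-08-10 (5×13 = 65 days in).
2010-03-24 is 291 days after the start; 291 ÷ 13 = 22 remainder 5. Last occurrence in the window: #23 on 2010-03-19.
Occurrences #6 through #23: 18 in total.

18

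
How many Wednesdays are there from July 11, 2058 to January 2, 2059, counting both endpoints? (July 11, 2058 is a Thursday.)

25

July 11, 2058 is a Thursday; the first Wednesday on or after it is July 17, 2058 (6 days later).
From July 17, 2058 to January 2, 2059: 14 + 31 + 30 + 31 + 30 + 31 + 2 = 169 days (rest of July, August, September, October, November, December, January).
169 ÷ 7 = 24 full weeks with remainder 1, so 24 more Wednesdays after the first → 25.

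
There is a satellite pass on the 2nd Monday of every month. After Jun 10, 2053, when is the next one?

Jul 14, 2053

Jun 2053 starts on a Sunday; its first Monday is the 2nd, so the 2nd Monday is the 9th — Jun 9, 2053.
That is not after Jun 10, 2053, so look at Jul 2053.
Jul 2053 starts on a Tuesday; its first Monday is the 7th, so the 2nd Monday is the 14th — Jul 14, 2053.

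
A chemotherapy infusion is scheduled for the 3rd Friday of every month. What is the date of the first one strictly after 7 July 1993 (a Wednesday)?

July 1993 starts on a Thursday; its first Friday is the 2nd, so the 3rd Friday is the 16th — 16 July 1993.
16 July 1993 is after 7 July 1993, so that is the next one.

16 July 1993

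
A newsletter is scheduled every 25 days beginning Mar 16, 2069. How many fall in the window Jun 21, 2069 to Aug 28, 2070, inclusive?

18

Occurrences land 25·i days after Mar 16, 2069 for i = 0, 1, 2, …
Jun 21, 2069 is 97 days after the start; 97 ÷ 25 = 3 remainder 22; since the remainder is 22, round up to i = 4. First occurrence in the window: #5 on Jun 24, 2069 (4×25 = 100 days in).
Aug 28, 2070 is 530 days after the start; 530 ÷ 25 = 21 remainder 5. Last occurrence in the window: #22 on Aug 23, 2070.
Occurrences #5 through #22: 18 in total.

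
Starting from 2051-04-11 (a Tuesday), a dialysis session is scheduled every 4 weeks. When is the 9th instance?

The 9th occurrence is 8 intervals after the first: 8 × 28 = 224 days after 2051-04-11.
April has 30 days — 19 days to the end of April leaves 205.
May has 31 days (174 left).
June has 30 days (144 left).
July has 31 days (113 left).
August has 31 days (82 left).
September has 30 days (52 left).
October has 31 days (21 left).
21 days into November → 2051-11-21.

2051-11-21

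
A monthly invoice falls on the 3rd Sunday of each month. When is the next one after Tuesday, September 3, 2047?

September 2047 starts on a Sunday; its first Sunday is the 1st, so the 3rd Sunday is the 15th — September 15, 2047.
September 15, 2047 is after September 3, 2047, so that is the next one.

September 15, 2047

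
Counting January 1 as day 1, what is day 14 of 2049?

14 into January → January 14.

January 14, 2049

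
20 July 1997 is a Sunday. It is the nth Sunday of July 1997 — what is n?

3rd

Day 20 falls in week ⌈20/7⌉ of the month.
Days 1–7 hold the 1st Sunday, 8–14 the 2nd, 15–21 the 3rd, 22–28 the 4th, 29–31 the 5th.
20 is in the range for the 3rd.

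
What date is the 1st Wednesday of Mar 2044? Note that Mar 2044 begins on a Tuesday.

Mar 2044 begins on a Tuesday, so the first Wednesday is Mar 2 (1 day later).

Mar 2, 2044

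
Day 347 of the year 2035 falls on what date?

Jan has 31 days (347 − 31 = 316 remain).
Feb has 28 days (316 − 28 = 288 remain).
Mar has 31 days (288 − 31 = 257 remain).
Apr has 30 days (257 − 30 = 227 remain).
May has 31 days (227 − 31 = 196 remain).
Jun has 30 days (196 − 30 = 166 remain).
Jul has 31 days (166 − 31 = 135 remain).
Aug has 31 days (135 − 31 = 104 remain).
Sep has 30 days (104 − 30 = 74 remain).
Oct has 31 days (74 − 31 = 43 remain).
Nov has 30 days (43 − 30 = 13 remain).
13 into Dec → Dec 13.

Dec 13, 2035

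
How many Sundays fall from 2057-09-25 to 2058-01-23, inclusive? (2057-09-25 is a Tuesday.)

2057-09-25 is a Tuesday; the first Sunday on or after it is 2057-09-30 (5 days later).
From 2057-09-30 to 2058-01-23: 0 + 31 + 30 + 31 + 23 = 115 days (rest of September, October, November, December, January).
115 ÷ 7 = 16 full weeks with remainder 3, so 16 more Sundays after the first → 17.

17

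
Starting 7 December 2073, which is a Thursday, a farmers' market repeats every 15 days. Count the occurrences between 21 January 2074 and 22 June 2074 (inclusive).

11

Occurrences land 15·i days after 7 December 2073 for i = 0, 1, 2, …
21 January 2074 is 45 days after the start; 45 ÷ 15 = 3 remainder 0. First occurrence in the window: #4 on 21 January 2074 (3×15 = 45 days in).
22 June 2074 is 197 days after the start; 197 ÷ 15 = 13 remainder 2. Last occurrence in the window: #14 on 20 June 2074.
Occurrences #4 through #14: 11 in total.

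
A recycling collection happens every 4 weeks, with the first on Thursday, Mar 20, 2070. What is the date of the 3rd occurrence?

The 3rd occurrence is 2 intervals after the first: 2 × 28 = 56 days after Mar 20, 2070.
Mar has 31 days — 11 days to the end of Mar leaves 45.
Apr has 30 days (15 left).
15 days into May → May 15, 2070.

May 15, 2070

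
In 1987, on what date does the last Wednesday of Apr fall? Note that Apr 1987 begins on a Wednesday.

Apr 29, 1987

Apr 1987 begins on a Wednesday, so the first Wednesday is Apr 1.
Apr 1987 has 30 days. Adding weeks: 1, 8, 15, 22, 29 — the last one ≤ 30 is the 29th.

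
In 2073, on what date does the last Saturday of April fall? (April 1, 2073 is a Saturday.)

April 2073 begins on a Saturday, so the first Saturday is April 1.
April 2073 has 30 days. Adding weeks: 1, 8, 15, 22, 29 — the last one ≤ 30 is the 29th.

2073-04-29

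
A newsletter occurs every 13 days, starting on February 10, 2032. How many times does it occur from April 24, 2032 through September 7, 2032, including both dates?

Occurrences land 13·i days after February 10, 2032 for i = 0, 1, 2, …
April 24, 2032 is 74 days after the start; 74 ÷ 13 = 5 remainder 9; since the remainder is 9, round up to i = 6. First occurrence in the window: #7 on April 28, 2032 (6×13 = 78 days in).
September 7, 2032 is 210 days after the start; 210 ÷ 13 = 16 remainder 2. Last occurrence in the window: #17 on September 5, 2032.
Occurrences #7 through #17: 11 in total.

11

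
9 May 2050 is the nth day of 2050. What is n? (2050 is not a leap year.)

129

Days in months before May: 31 + 28 + 31 + 30 = 120.
Plus 9 days into May → day 129.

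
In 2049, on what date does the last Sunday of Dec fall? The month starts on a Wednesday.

Dec 2049 begins on a Wednesday, so the first Sunday is Dec 5 (4 days later).
Dec 2049 has 31 days. Adding weeks: 5, 12, 19, 26 — the last one ≤ 31 is the 26th.

Dec 26, 2049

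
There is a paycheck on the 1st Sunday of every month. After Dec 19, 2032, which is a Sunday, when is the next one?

Dec 2032 starts on a Wednesday, so its 1st Sunday is Dec 5, 2032 (4 days in).
That is not after Dec 19, 2032, so look at Jan 2033.
Jan 2033 starts on a Saturday, so its 1st Sunday is Jan 2, 2033 (1 day in).

Jan 2, 2033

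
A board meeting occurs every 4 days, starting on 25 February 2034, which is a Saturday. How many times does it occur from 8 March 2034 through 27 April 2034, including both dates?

Occurrences land 4·i days after 25 February 2034 for i = 0, 1, 2, …
8 March 2034 is 11 days after the start; 11 ÷ 4 = 2 remainder 3; since the remainder is 3, round up to i = 3. First occurrence in the window: #4 on 9 March 2034 (3×4 = 12 days in).
27 April 2034 is 61 days after the start; 61 ÷ 4 = 15 remainder 1. Last occurrence in the window: #16 on 26 April 2034.
Occurrences #4 through #16: 13 in total.

13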